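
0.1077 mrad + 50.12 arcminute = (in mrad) 14.69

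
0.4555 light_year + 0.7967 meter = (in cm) 4.309e+17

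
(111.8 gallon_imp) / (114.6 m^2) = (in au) 2.965e-14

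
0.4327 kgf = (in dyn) 4.243e+05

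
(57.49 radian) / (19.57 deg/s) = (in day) 0.001948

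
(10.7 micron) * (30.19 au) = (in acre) 1.194e+04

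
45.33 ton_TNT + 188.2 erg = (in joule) 1.897e+11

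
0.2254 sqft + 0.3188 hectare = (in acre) 0.7878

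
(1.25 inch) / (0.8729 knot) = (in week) 1.169e-07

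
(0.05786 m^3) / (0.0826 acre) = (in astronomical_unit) 1.157e-15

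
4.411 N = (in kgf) 0.4498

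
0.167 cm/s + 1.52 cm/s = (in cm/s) 1.687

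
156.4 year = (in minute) 8.22e+07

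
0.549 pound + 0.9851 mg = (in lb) 0.549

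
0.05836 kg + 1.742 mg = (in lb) 0.1287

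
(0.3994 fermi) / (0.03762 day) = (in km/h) 4.424e-19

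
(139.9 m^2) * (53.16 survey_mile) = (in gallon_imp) 2.633e+09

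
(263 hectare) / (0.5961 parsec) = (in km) 1.43e-13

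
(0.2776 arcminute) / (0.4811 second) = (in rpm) 0.001603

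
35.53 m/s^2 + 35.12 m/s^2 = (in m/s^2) 70.65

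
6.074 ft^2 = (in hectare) 5.643e-05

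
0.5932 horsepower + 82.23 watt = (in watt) 524.6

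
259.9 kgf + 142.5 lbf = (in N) 3183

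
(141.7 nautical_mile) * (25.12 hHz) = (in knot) 1.281e+09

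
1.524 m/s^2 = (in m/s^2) 1.524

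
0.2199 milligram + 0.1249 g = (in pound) 0.0002758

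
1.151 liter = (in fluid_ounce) 38.92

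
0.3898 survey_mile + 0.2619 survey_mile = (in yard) 1147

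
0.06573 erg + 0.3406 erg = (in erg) 0.4063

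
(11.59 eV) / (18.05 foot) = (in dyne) 3.375e-14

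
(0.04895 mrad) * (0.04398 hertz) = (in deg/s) 0.0001233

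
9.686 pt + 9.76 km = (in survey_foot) 3.202e+04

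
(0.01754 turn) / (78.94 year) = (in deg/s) 2.536e-09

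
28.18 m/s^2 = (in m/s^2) 28.18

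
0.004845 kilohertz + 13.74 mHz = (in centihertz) 485.9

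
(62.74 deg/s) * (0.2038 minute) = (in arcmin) 4.603e+04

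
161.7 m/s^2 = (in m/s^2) 161.7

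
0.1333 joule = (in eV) 8.32e+17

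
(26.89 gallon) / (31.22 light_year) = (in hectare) 3.446e-23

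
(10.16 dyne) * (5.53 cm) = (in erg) 56.18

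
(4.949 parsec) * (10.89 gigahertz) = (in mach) 4.884e+24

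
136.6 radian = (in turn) 21.74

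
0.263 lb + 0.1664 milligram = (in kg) 0.1193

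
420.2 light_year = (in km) 3.975e+15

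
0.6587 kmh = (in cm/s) 18.3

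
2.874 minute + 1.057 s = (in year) 5.502e-06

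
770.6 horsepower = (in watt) 5.746e+05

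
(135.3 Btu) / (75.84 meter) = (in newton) 1882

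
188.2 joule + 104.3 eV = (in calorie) 44.98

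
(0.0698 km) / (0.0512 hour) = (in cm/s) 37.87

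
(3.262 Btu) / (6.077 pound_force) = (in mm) 1.273e+05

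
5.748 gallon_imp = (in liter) 26.13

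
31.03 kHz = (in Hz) 3.103e+04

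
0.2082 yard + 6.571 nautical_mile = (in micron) 1.217e+10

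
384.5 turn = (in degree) 1.384e+05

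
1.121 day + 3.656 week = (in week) 3.816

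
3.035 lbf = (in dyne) 1.35e+06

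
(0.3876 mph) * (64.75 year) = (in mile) 2.199e+05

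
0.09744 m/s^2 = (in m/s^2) 0.09744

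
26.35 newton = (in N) 26.35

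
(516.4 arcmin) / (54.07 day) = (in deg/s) 1.842e-06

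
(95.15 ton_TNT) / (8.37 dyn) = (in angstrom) 4.756e+25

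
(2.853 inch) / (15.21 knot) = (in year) 2.937e-10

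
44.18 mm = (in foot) 0.1449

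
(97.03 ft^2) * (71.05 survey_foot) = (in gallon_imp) 4.294e+04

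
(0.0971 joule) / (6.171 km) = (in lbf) 3.537e-06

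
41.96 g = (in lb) 0.09251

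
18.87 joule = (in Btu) 0.01789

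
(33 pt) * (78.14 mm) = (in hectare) 9.097e-08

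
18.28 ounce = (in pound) 1.143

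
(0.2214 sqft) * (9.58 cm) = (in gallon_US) 0.5205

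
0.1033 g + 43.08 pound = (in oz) 689.3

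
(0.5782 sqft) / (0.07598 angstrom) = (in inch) 2.783e+11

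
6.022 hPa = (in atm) 0.005943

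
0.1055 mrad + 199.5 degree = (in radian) 3.482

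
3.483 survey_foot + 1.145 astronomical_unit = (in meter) 1.713e+11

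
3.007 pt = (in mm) 1.061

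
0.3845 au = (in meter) 5.752e+10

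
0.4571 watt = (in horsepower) 0.000613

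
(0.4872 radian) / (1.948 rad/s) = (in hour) 6.947e-05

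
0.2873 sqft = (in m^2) 0.02669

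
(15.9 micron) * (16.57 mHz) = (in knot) 5.121e-07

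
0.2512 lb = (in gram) 113.9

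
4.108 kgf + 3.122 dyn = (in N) 40.29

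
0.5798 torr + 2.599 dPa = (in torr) 0.5817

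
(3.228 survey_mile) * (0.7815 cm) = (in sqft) 437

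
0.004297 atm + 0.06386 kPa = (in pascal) 499.3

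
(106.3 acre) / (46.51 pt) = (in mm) 2.622e+10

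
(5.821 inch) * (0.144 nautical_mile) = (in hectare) 0.003943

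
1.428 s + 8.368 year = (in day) 3054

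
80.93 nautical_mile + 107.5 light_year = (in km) 1.017e+15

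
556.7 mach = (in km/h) 6.824e+05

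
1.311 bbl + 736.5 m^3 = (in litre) 7.367e+05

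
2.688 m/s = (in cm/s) 268.8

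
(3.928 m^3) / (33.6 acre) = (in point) 0.08189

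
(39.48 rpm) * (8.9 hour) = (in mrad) 1.325e+08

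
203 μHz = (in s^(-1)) 0.000203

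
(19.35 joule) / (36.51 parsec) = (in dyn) 1.718e-12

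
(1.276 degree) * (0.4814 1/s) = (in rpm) 0.1024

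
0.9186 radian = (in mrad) 918.6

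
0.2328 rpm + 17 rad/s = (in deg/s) 975.4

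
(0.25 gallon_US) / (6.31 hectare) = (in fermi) 1.5e+07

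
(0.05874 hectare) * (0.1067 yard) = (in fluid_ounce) 1.938e+06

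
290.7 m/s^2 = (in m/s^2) 290.7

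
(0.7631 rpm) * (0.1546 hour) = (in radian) 44.48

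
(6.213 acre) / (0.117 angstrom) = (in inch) 8.461e+16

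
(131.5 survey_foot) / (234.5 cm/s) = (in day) 0.0001978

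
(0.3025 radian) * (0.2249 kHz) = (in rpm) 649.7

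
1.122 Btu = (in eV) 7.389e+21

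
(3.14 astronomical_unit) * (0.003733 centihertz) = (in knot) 3.409e+07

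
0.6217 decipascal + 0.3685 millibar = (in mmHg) 0.2769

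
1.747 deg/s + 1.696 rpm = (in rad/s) 0.2081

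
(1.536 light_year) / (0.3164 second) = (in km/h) 1.653e+17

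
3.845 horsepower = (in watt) 2867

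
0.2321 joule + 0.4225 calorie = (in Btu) 0.001895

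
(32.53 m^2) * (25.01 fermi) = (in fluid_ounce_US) 2.751e-08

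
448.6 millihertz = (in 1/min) 26.92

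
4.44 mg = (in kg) 4.44e-06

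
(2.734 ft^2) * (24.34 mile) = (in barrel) 6.258e+04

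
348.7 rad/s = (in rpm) 3330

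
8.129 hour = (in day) 0.3387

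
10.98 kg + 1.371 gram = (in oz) 387.4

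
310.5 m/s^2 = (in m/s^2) 310.5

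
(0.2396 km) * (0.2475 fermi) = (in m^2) 5.93e-14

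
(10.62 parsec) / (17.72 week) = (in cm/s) 3.058e+12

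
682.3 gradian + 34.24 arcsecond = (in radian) 10.72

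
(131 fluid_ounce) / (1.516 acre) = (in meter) 6.315e-07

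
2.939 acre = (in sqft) 1.28e+05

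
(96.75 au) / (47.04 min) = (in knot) 9.968e+09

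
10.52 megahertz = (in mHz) 1.052e+10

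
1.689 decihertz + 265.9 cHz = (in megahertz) 2.828e-06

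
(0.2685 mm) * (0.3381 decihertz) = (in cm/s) 0.0009078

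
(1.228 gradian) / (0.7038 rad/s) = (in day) 3.172e-07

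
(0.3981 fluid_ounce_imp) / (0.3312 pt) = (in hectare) 9.681e-06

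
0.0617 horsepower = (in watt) 46.01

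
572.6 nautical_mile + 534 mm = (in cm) 1.06e+08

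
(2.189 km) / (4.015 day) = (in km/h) 0.02272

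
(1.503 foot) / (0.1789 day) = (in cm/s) 0.002964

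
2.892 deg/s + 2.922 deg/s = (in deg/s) 5.814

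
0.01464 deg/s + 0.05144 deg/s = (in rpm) 0.01101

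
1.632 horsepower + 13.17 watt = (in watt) 1230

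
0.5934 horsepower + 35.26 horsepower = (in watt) 2.674e+04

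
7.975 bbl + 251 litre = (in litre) 1519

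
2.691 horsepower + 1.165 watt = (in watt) 2008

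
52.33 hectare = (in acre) 129.3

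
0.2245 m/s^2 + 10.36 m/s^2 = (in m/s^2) 10.58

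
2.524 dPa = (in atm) 2.491e-06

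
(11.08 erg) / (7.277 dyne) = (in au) 1.018e-13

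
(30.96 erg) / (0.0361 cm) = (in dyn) 857.6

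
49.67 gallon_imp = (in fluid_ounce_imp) 7947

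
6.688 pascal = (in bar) 6.688e-05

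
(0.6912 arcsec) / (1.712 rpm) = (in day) 2.163e-10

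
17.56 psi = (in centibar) 121.1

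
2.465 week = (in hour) 414.1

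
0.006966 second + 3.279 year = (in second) 1.034e+08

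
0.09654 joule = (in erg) 9.654e+05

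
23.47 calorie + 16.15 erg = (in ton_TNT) 2.347e-08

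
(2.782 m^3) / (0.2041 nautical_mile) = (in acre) 1.819e-06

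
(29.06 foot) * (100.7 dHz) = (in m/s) 89.19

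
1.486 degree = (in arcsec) 5350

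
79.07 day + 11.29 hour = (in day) 79.54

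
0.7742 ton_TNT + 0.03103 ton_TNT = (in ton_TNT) 0.8052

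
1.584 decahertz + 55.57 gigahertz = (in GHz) 55.57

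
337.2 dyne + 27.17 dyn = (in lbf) 0.0008191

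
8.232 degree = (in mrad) 143.7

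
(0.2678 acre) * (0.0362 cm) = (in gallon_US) 103.6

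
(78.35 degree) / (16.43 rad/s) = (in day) 9.633e-07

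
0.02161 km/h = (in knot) 0.01167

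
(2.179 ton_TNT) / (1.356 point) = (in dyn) 1.906e+18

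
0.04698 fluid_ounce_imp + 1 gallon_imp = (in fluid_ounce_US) 153.8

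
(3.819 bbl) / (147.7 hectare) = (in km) 4.111e-10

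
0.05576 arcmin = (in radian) 1.622e-05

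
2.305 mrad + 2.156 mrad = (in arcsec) 920.1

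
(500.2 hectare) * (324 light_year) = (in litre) 1.533e+28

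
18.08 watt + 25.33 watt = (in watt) 43.41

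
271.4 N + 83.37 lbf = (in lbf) 144.4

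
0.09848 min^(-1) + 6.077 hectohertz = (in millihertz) 6.077e+05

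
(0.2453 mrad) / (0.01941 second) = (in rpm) 0.1207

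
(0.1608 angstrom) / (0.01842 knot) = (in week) 2.806e-15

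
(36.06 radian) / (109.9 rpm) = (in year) 9.936e-08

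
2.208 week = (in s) 1.335e+06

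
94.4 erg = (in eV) 5.892e+13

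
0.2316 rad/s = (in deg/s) 13.27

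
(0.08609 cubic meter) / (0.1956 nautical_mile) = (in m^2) 0.0002377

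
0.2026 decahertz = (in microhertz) 2.026e+06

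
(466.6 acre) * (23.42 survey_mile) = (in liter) 7.117e+13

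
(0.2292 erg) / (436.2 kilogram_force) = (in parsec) 1.736e-28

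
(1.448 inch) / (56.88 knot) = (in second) 0.001257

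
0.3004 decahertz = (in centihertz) 300.4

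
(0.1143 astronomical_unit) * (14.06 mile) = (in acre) 9.561e+10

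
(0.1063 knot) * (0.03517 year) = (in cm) 6.065e+06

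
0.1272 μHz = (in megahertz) 1.272e-13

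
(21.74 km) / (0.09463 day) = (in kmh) 9.572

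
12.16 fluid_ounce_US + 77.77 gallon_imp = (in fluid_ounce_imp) 1.246e+04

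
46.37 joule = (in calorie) 11.08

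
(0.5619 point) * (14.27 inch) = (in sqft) 0.0007734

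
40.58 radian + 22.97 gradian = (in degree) 2346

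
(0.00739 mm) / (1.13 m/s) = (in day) 7.569e-11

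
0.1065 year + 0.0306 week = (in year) 0.1071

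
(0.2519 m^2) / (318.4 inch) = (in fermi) 3.115e+13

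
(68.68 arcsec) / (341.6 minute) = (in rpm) 1.551e-07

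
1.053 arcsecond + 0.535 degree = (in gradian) 0.5948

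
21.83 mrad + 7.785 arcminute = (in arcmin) 82.83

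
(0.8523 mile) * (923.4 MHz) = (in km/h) 4.56e+12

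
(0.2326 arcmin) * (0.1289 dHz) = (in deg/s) 4.997e-05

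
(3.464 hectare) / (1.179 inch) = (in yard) 1.265e+06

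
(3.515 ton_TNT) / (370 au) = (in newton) 0.0002657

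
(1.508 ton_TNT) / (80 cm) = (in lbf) 1.773e+09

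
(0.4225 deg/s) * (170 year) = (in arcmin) 1.359e+11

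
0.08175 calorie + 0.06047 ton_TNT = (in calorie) 6.047e+07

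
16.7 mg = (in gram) 0.0167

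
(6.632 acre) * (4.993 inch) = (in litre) 3.404e+06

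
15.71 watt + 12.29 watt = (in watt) 28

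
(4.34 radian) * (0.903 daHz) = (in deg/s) 2245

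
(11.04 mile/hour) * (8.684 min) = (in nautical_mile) 1.388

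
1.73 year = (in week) 90.21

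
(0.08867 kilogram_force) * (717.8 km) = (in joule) 6.242e+05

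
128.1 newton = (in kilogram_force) 13.06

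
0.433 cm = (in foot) 0.01421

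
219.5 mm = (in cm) 21.95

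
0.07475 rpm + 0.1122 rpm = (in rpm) 0.187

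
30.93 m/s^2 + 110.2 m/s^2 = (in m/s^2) 141.1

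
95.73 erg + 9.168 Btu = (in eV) 6.037e+22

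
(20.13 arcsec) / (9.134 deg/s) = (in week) 1.012e-09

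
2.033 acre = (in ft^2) 8.856e+04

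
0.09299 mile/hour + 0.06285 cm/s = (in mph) 0.0944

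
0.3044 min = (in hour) 0.005073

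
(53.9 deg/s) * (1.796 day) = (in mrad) 1.46e+08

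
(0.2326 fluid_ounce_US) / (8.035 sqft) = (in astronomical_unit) 6.16e-17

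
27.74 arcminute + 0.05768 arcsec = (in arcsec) 1664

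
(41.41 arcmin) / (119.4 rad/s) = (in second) 0.0001009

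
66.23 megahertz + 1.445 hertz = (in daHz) 6.623e+06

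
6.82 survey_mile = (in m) 1.098e+04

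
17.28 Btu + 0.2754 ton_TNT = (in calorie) 2.754e+08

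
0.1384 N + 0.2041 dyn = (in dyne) 1.384e+04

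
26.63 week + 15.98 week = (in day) 298.3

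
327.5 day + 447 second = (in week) 46.79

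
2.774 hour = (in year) 0.0003167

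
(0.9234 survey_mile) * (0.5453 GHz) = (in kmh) 2.917e+12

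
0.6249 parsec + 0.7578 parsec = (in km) 4.267e+13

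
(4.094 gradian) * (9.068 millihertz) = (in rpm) 0.005569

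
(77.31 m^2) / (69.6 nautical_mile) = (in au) 4.009e-15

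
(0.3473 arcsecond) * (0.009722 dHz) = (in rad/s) 1.637e-09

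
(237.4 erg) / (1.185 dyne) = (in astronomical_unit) 1.339e-11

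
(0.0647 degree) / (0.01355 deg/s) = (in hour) 0.001326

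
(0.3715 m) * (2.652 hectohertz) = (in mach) 0.2893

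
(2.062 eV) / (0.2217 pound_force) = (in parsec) 1.086e-35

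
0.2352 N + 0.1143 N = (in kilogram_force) 0.03564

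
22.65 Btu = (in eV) 1.492e+23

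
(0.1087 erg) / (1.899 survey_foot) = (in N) 1.878e-08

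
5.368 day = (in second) 4.638e+05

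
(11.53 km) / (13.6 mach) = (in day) 2.882e-05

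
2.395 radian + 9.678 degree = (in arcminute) 8814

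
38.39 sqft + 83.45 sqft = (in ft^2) 121.8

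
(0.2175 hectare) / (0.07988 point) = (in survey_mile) 4.796e+04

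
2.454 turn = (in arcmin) 5.301e+04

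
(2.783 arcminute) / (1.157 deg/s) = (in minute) 0.0006682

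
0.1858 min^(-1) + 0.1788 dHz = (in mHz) 20.98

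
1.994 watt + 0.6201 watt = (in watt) 2.614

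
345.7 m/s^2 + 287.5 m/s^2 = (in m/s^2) 633.2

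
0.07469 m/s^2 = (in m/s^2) 0.07469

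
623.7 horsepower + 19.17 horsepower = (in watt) 4.794e+05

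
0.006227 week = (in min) 62.77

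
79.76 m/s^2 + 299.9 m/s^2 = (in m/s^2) 379.7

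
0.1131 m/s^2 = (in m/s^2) 0.1131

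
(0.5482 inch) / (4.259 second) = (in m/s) 0.003269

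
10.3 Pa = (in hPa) 0.103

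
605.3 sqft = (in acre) 0.0139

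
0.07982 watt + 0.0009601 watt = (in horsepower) 0.0001083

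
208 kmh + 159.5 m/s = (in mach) 0.6381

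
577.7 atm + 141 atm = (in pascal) 7.282e+07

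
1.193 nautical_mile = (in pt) 6.263e+06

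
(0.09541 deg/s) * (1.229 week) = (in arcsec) 2.553e+08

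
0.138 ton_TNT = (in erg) 5.774e+15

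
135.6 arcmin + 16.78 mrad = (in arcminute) 193.3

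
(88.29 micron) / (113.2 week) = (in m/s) 1.29e-12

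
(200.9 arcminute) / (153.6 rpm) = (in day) 4.205e-08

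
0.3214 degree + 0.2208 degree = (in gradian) 0.6024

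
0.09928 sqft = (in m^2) 0.009223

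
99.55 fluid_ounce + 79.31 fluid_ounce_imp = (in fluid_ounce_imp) 182.9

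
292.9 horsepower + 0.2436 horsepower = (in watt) 2.186e+05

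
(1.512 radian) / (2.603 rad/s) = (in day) 6.723e-06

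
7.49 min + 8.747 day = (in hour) 210.1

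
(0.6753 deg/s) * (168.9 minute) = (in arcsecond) 2.464e+07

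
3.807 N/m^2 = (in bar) 3.807e-05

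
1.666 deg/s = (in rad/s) 0.02908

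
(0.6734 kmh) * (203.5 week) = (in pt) 6.526e+10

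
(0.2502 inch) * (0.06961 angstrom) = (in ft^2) 4.762e-13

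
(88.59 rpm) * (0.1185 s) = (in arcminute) 3779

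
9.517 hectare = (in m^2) 9.517e+04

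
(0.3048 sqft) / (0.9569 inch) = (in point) 3303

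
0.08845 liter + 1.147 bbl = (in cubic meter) 0.1824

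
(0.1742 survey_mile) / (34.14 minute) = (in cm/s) 13.69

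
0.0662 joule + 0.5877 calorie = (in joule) 2.525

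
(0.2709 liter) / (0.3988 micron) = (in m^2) 679.3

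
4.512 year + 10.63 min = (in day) 1647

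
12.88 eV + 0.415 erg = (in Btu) 3.933e-11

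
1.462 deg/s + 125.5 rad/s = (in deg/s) 7192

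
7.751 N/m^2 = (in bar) 7.751e-05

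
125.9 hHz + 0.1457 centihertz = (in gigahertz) 1.259e-05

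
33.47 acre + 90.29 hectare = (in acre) 256.6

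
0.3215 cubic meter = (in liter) 321.5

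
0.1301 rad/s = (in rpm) 1.242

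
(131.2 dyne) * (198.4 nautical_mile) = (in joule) 482.1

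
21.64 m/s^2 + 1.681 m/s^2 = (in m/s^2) 23.32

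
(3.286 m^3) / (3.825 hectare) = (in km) 8.591e-08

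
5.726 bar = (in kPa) 572.6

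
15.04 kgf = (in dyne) 1.475e+07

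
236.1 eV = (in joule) 3.783e-17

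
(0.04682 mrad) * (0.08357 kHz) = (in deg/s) 0.2242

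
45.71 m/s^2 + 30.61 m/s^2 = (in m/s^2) 76.32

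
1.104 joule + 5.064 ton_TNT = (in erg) 2.119e+17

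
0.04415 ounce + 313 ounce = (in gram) 8875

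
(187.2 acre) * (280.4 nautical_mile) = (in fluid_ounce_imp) 1.385e+16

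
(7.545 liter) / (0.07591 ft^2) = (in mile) 0.0006648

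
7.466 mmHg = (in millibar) 9.954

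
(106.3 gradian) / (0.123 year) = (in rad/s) 4.305e-07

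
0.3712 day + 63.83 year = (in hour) 5.592e+05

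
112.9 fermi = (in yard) 1.235e-13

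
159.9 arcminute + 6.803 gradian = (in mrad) 153.4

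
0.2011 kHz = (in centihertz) 2.011e+04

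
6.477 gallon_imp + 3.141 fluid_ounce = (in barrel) 0.1858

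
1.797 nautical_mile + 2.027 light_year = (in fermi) 1.918e+31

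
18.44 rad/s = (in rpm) 176.1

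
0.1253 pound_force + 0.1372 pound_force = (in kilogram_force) 0.1191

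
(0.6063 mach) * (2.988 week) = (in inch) 1.469e+10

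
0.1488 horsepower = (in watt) 111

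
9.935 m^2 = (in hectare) 0.0009935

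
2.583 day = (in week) 0.369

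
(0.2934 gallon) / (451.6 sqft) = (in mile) 1.645e-08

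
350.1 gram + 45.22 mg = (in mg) 3.501e+05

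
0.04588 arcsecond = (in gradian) 1.416e-05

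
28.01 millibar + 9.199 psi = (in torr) 496.7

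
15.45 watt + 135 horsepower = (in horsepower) 135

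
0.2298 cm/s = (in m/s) 0.002298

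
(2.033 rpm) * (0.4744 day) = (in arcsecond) 1.8e+09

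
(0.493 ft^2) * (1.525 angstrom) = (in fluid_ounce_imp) 2.458e-07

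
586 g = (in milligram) 5.86e+05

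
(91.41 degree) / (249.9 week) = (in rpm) 1.008e-07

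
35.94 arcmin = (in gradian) 0.6656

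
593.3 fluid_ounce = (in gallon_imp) 3.86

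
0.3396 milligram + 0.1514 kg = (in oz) 5.34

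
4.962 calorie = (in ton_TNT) 4.962e-09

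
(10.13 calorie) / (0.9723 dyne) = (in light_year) 4.608e-10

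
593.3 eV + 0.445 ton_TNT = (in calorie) 4.45e+08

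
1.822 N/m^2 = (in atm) 1.798e-05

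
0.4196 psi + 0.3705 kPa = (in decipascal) 3.264e+04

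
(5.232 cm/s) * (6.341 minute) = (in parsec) 6.451e-16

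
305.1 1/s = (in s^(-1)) 305.1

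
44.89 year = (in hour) 3.932e+05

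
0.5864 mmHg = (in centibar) 0.07818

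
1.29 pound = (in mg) 5.851e+05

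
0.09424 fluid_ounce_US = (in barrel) 1.753e-05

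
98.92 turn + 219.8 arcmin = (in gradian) 3.957e+04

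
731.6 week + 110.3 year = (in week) 6483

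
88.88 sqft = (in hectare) 0.0008257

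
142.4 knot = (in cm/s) 7326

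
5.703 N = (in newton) 5.703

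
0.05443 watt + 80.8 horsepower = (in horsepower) 80.8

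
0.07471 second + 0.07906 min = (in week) 7.967e-06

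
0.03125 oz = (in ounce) 0.03125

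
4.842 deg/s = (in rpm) 0.807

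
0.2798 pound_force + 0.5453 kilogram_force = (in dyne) 6.592e+05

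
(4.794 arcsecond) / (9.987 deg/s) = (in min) 2.222e-06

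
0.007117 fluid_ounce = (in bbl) 1.324e-06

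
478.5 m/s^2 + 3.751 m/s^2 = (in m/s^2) 482.3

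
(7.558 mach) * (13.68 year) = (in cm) 1.11e+14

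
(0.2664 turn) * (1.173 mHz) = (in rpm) 0.01875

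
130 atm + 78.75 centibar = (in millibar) 1.325e+05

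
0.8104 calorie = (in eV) 2.116e+19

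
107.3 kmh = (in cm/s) 2981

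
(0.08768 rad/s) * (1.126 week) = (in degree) 3.421e+06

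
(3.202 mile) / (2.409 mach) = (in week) 1.039e-05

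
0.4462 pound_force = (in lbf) 0.4462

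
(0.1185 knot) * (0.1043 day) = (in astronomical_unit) 3.672e-09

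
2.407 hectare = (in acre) 5.948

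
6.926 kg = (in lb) 15.27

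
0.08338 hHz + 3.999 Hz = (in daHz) 1.234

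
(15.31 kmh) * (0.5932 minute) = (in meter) 151.4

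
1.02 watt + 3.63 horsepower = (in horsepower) 3.631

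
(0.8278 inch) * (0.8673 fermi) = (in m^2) 1.824e-17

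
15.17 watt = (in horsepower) 0.02034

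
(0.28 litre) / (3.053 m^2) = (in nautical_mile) 4.952e-08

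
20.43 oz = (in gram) 579.2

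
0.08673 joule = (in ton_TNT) 2.073e-11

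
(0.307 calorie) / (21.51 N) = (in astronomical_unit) 3.992e-13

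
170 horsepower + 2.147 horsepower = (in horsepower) 172.1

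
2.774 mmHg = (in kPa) 0.3698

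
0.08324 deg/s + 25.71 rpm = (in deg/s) 154.3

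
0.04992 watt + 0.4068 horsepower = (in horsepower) 0.4069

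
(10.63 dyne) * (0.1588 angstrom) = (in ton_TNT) 4.035e-25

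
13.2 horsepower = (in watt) 9843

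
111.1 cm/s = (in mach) 0.003263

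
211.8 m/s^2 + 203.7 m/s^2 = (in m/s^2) 415.5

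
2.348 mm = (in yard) 0.002568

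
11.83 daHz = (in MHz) 0.0001183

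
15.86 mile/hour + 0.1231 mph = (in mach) 0.02098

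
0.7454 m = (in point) 2113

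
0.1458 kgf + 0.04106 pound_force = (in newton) 1.612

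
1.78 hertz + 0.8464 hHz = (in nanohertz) 8.642e+10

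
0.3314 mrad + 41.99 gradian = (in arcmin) 2269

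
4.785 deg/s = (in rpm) 0.7975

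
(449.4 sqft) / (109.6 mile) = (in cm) 0.02367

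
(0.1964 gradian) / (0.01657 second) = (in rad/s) 0.1862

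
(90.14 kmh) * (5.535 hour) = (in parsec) 1.617e-11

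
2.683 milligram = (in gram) 0.002683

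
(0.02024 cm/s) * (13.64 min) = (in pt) 469.5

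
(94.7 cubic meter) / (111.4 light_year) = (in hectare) 8.985e-21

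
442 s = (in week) 0.0007308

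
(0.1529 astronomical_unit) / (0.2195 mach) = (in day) 3542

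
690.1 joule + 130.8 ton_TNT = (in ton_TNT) 130.8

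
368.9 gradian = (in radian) 5.795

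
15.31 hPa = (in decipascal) 1.531e+04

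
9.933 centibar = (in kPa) 9.933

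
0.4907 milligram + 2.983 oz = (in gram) 84.57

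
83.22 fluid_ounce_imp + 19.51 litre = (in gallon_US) 5.779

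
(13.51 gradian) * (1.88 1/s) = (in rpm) 3.81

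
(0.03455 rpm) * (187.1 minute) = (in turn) 6.464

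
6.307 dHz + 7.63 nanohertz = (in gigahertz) 6.307e-10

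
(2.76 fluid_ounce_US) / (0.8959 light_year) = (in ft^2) 1.037e-19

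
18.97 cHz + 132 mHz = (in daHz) 0.03217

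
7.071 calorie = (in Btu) 0.02804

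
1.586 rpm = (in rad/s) 0.1661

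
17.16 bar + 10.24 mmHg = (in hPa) 1.717e+04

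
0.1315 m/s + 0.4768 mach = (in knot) 315.8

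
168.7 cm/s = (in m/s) 1.687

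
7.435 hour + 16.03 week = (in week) 16.07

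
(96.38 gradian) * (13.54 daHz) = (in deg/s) 1.174e+04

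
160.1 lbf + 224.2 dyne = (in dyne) 7.122e+07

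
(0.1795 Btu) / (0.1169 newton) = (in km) 1.62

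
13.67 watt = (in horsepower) 0.01833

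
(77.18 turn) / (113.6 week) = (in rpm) 6.74e-05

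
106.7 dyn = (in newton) 0.001067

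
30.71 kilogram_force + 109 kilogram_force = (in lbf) 308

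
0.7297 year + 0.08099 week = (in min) 3.843e+05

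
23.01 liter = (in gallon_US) 6.079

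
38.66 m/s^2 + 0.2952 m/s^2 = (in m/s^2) 38.96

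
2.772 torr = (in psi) 0.0536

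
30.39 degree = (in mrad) 530.4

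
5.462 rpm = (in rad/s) 0.572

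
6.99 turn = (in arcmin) 1.51e+05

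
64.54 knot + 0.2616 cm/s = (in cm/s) 3320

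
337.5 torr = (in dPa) 4.5e+05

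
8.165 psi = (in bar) 0.563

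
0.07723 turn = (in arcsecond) 1.001e+05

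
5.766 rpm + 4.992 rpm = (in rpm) 10.76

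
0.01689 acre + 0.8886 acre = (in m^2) 3664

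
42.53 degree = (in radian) 0.7423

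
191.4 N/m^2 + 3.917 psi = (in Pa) 2.72e+04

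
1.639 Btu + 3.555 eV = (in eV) 1.079e+22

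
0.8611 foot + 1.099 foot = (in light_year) 6.315e-17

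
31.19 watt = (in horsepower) 0.04183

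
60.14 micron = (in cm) 0.006014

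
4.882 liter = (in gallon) 1.29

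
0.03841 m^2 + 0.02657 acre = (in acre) 0.02658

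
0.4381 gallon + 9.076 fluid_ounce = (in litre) 1.927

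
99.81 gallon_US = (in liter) 377.8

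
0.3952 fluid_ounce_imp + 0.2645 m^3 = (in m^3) 0.2645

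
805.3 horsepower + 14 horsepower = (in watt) 6.11e+05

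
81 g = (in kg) 0.081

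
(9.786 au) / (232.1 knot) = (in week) 2.027e+04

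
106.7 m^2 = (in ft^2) 1149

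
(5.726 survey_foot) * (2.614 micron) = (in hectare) 4.562e-10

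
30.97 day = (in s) 2.676e+06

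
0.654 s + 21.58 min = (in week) 0.002142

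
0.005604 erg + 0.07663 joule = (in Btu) 7.263e-05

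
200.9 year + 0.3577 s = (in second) 6.336e+09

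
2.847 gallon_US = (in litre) 10.78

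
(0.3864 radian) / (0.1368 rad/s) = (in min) 0.04708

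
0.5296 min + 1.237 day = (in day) 1.237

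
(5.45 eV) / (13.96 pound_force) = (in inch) 5.536e-19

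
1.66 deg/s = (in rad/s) 0.02897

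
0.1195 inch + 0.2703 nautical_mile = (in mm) 5.006e+05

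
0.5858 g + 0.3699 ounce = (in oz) 0.3906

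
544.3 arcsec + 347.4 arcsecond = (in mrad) 4.323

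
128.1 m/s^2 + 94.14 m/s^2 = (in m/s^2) 222.2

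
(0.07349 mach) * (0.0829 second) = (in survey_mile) 0.001289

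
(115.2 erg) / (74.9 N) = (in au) 1.028e-18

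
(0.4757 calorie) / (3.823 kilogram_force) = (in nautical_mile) 2.867e-05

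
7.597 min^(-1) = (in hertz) 0.1266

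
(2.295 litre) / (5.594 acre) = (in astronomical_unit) 6.777e-19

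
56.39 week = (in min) 5.684e+05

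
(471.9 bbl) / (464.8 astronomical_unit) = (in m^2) 1.079e-12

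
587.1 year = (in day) 2.143e+05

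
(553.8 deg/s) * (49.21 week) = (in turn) 4.578e+07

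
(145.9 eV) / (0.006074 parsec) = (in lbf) 2.804e-32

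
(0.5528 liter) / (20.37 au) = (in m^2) 1.814e-16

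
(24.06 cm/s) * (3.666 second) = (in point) 2500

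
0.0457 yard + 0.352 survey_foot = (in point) 422.6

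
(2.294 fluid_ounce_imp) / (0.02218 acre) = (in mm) 0.0007262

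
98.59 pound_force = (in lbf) 98.59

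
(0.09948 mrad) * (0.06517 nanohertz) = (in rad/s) 6.483e-15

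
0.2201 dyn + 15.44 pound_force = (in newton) 68.68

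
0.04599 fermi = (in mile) 2.858e-20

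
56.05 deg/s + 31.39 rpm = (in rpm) 40.73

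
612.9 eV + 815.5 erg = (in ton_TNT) 1.949e-14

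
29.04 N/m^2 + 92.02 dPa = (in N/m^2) 38.24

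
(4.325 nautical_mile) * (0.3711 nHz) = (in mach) 8.73e-09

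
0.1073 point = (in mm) 0.03785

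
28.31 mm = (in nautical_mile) 1.529e-05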